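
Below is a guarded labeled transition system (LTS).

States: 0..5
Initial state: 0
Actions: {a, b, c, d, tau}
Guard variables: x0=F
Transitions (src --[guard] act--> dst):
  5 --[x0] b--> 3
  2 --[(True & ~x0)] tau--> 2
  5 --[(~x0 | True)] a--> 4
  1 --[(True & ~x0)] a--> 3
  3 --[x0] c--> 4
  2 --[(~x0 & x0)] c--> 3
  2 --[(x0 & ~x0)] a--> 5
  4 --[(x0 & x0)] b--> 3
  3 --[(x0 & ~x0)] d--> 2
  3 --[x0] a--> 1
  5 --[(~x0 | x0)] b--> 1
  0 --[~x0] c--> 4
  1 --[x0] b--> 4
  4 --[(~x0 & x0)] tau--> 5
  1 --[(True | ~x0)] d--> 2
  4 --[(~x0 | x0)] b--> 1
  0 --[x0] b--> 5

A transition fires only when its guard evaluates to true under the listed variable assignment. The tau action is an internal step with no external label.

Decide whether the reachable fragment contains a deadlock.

Answer: DEADLOCK at state 3

Trace:
R = {0,1,2,3,4}
  0: c→4  [1 out]
  1: a→3  d→2  [2 out]
  2: tau→2  [1 out]
  3: ∅  [STUCK]
  4: b→1  [1 out]
witness 3: c·b·a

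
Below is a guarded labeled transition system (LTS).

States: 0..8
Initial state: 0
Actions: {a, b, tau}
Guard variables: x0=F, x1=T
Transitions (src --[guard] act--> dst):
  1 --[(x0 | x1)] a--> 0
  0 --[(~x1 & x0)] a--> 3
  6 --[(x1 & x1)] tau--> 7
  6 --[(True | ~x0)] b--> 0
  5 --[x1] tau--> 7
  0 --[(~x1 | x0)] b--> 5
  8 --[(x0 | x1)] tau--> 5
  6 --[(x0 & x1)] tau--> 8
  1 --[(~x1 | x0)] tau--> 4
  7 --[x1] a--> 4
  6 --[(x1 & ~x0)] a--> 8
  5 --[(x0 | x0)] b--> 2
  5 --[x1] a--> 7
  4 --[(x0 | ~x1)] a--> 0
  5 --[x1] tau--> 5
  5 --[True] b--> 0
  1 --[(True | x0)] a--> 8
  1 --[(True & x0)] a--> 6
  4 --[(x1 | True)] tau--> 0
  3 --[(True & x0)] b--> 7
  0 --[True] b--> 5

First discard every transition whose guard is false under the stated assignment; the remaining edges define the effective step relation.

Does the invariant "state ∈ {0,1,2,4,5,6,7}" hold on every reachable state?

Inv-set: {0,1,2,4,5,6,7}
R = {0,4,5,7}
  0: ok
  4: ok
  5: ok
  7: ok

Answer: INVARIANT HOLDS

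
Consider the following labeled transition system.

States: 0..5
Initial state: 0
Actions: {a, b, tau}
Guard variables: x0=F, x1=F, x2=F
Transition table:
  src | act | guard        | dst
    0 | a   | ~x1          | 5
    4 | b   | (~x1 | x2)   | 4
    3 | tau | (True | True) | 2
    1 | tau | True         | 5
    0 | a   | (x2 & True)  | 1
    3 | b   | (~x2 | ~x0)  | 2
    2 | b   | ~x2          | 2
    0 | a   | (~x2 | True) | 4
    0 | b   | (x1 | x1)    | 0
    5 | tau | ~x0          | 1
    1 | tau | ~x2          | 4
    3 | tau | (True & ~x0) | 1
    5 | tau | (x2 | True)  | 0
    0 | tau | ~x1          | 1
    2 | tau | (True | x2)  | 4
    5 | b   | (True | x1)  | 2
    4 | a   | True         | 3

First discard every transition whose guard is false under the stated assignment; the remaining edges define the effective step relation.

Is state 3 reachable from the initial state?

Answer: REACHABLE

Trace:
After dropping false guards: 15 live edges.
Layer 0: {0}
Layer 1: {1,4,5}  total {0,1,4,5}
Layer 2: {2,3}  total {0,1,2,3,4,5}
Reach set: {0,1,2,3,4,5}
Path to 3: a·a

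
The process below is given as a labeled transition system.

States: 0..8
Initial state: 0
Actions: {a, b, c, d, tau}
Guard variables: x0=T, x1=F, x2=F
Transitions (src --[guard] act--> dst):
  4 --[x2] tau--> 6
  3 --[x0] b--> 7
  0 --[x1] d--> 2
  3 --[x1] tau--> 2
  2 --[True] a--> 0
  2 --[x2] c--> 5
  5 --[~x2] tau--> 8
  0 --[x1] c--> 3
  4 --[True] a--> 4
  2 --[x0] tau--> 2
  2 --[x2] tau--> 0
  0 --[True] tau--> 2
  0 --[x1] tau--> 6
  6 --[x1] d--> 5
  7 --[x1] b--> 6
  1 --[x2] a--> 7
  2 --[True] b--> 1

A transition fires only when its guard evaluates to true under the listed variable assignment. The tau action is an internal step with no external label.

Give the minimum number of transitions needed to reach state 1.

BFS to 1:
  L0 = {0}
  L1 = {2}
  L2 = {1}
1 enters at depth 2; path tau·b

Answer: 2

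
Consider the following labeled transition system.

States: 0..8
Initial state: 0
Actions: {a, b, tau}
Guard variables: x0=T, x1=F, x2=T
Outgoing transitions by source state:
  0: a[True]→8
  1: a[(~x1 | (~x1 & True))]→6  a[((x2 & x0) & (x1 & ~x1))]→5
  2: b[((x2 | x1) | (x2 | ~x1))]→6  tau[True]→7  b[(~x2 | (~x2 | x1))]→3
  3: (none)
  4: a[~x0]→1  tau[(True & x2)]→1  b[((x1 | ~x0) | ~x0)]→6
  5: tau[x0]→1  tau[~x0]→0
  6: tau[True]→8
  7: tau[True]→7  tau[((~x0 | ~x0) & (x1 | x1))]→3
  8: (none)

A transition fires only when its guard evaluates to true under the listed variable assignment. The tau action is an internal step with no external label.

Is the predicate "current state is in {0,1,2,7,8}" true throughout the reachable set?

Answer: INVARIANT HOLDS

Working:
Inv-set: {0,1,2,7,8}
Reach set: {0,8}
  0: safe
  8: safe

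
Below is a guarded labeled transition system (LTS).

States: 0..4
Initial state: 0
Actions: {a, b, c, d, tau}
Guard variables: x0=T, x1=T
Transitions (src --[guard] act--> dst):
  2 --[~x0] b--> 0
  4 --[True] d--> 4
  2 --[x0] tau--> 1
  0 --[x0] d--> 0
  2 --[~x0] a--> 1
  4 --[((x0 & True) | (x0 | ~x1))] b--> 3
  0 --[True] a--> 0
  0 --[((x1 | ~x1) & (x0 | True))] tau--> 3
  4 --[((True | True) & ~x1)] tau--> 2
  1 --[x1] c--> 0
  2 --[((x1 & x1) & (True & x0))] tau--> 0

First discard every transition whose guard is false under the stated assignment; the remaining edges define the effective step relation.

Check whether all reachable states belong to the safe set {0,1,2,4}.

Answer: INVARIANT VIOLATED at state 3

Analysis:
Allowed set {0,1,2,4}
R = {0,3}
  0: ✓
  3: outside
witness against invariant: tau → 3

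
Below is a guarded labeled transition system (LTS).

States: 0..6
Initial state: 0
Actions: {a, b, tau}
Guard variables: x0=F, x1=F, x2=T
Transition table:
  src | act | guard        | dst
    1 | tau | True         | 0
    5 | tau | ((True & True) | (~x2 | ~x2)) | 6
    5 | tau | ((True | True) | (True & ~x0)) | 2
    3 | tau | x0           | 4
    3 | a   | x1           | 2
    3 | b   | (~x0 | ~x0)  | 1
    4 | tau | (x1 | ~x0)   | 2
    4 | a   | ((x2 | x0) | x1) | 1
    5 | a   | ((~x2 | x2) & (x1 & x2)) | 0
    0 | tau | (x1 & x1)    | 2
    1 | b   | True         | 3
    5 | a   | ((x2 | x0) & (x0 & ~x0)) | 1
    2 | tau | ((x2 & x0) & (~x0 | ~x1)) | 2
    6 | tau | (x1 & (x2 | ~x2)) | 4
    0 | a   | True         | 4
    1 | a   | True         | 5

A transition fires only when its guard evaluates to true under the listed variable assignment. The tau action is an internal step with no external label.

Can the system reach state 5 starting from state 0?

9 transition(s) survive guard evaluation.
depth 0: {0}
depth 1: {4}  now seen {0,4}
depth 2: {1,2}  now seen {0,1,2,4}
depth 3: {3,5}  now seen {0,1,2,3,4,5}
depth 4: {6}  now seen {0,1,2,3,4,5,6}
Reach set: {0,1,2,3,4,5,6}
witness 5: a·a·a

Answer: REACHABLE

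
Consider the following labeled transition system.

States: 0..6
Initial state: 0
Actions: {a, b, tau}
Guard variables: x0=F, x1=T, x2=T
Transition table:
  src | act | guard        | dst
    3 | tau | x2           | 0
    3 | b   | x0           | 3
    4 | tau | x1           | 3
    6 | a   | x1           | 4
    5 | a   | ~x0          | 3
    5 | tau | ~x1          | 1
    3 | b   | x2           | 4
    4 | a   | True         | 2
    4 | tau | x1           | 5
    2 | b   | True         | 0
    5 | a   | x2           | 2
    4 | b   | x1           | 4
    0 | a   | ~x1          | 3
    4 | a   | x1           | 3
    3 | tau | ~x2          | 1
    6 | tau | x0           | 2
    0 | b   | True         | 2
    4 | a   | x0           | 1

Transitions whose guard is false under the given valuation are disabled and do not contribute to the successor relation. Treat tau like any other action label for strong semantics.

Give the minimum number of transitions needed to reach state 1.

BFS to 1:
  L0 = {0}
  L1 = {2}
1 never appears.

Answer: UNREACHABLE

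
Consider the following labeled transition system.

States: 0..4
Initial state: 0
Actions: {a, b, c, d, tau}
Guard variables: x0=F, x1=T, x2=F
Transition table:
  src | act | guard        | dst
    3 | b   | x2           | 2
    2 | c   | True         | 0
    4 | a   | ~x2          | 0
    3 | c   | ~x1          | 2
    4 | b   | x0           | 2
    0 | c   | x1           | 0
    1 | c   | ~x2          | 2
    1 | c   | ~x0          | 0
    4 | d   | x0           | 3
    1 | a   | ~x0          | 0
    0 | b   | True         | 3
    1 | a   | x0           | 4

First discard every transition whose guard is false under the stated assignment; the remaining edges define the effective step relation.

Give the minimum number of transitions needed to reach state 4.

BFS to 4:
  depth 0: {0}
  depth 1: {3}
4 never appears.

Answer: UNREACHABLE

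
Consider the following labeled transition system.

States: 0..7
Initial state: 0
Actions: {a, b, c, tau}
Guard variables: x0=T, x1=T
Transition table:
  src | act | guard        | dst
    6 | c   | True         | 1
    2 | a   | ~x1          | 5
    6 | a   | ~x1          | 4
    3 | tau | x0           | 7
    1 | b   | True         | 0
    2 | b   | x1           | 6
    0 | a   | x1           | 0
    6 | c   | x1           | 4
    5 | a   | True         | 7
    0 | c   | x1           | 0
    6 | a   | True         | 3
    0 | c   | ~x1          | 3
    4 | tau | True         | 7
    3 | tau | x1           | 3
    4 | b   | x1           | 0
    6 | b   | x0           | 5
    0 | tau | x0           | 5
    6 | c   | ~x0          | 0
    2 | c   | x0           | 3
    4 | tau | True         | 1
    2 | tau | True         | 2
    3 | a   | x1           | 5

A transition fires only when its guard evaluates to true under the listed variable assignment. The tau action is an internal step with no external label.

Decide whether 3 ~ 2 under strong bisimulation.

Answer: NOT BISIMILAR

Working:
Refine partition for ~:
  round 0: {{0,1,2,3,4,5,6,7}}
  round 1: {{0},{1},{2},{3},{4},{5},{6},{7}}
Fixed point at round 2; 8 class(es).
[3]={3}  [2]={2}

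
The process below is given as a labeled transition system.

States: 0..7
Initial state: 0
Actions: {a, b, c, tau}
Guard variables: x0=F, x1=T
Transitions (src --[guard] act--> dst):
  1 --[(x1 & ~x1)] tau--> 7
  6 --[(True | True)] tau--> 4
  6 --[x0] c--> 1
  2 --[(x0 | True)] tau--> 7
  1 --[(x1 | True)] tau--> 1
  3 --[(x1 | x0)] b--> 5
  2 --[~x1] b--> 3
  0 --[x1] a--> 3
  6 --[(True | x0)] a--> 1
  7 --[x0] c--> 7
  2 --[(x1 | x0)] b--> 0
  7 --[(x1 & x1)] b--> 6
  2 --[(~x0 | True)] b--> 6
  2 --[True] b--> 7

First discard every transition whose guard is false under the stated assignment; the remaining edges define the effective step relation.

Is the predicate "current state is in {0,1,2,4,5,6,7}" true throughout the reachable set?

Allowed set {0,1,2,4,5,6,7}
Reachable = {0,3,5}
  0: ok
  3: VIOLATES
  5: ok
witness against invariant: a → 3

Answer: INVARIANT VIOLATED at state 3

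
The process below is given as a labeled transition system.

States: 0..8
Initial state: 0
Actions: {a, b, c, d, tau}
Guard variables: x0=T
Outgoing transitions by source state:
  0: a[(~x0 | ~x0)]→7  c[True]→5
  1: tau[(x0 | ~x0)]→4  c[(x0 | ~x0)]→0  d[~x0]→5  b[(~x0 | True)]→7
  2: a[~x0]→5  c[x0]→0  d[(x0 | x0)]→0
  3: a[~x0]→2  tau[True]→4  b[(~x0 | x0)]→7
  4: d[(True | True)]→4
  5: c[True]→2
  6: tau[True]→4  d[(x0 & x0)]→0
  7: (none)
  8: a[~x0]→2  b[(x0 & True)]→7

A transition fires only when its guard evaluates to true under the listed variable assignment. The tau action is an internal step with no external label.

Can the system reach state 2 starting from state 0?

13 transition(s) survive guard evaluation.
Layer 0: {0}
Layer 1: {5}  cumulative {0,5}
Layer 2: {2}  cumulative {0,2,5}
Reach set: {0,2,5}
witness 2: c·c

Answer: REACHABLE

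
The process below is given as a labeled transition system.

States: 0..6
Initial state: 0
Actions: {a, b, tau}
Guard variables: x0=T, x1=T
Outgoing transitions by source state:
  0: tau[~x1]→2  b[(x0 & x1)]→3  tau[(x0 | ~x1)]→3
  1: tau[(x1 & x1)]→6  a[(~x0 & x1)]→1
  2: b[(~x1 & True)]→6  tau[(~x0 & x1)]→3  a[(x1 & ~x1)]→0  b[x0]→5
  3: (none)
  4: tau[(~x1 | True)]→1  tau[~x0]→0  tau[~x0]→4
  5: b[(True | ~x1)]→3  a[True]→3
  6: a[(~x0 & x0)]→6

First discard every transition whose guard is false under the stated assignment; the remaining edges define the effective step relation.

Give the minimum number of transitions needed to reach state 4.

Answer: UNREACHABLE

Analysis:
BFS to 4:
  depth 0: {0}
  depth 1: {3}
4 never appears.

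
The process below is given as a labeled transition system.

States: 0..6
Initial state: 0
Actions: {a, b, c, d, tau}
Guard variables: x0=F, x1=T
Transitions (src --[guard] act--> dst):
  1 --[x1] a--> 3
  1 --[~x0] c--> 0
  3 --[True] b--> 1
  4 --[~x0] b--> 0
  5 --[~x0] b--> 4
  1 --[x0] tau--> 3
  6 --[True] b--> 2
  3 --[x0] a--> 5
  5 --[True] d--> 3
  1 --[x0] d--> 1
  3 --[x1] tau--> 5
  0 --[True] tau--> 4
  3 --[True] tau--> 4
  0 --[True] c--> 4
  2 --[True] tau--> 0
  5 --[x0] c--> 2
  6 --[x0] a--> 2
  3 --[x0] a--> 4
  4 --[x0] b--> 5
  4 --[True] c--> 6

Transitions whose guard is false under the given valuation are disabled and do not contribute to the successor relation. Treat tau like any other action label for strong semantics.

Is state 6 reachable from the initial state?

Guard filter leaves 13 enabled edge(s).
Layer 0: {0}
Layer 1: {4}  cumulative {0,4}
Layer 2: {6}  cumulative {0,4,6}
Layer 3: {2}  cumulative {0,2,4,6}
Reach set: {0,2,4,6}
witness 6: tau·c

Answer: REACHABLE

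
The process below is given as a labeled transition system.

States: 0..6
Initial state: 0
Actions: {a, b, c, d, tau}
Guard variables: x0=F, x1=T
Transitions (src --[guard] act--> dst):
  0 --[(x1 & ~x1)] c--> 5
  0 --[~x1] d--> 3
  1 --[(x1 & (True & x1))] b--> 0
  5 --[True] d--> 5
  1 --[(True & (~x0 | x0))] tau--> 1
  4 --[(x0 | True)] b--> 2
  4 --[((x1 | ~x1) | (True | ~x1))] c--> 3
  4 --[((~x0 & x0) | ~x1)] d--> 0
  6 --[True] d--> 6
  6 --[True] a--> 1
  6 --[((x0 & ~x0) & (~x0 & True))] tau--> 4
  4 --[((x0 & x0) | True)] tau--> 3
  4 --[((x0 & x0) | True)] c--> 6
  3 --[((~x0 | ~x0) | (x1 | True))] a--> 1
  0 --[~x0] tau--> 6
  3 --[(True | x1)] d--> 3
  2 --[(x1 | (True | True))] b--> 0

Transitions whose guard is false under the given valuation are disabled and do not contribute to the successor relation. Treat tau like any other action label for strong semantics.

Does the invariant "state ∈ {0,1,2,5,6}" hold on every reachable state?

Answer: INVARIANT HOLDS

Working:
Allowed set {0,1,2,5,6}
Reach set: {0,1,6}
  0: safe
  1: safe
  6: safe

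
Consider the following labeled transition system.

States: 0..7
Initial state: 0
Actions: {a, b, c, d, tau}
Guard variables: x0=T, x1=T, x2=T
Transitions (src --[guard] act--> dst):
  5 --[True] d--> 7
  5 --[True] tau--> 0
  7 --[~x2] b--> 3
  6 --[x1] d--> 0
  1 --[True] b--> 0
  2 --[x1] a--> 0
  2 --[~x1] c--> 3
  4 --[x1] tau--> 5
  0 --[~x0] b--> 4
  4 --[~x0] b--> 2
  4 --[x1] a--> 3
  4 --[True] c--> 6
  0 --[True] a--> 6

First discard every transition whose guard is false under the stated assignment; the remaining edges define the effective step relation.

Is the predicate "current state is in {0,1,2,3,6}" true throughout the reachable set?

Answer: INVARIANT HOLDS

Trace:
Allowed set {0,1,2,3,6}
Reachable = {0,6}
  0: safe
  6: safe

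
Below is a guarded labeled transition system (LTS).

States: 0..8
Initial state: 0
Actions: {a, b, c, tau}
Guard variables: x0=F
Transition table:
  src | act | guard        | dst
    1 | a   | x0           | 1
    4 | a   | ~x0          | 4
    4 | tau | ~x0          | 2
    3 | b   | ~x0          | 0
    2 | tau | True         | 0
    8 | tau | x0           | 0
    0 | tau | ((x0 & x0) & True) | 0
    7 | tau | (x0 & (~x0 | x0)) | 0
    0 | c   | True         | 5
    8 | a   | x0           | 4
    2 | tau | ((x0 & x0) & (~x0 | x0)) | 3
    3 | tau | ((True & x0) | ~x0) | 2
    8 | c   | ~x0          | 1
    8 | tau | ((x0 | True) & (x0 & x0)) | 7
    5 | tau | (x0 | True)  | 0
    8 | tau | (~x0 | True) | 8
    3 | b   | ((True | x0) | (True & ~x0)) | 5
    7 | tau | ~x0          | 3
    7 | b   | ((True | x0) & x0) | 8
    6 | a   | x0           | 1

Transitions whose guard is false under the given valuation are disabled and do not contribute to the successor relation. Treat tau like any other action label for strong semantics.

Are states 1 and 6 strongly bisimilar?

Bisimulation quotient by refinement:
  P[0] = {{0,1,2,3,4,5,6,7,8}}
  P[1] = {{0},{1,6},{2,5,7},{3},{4},{8}}
  P[2] = {{0},{1,6},{2,5},{3},{4},{7},{8}}
7 equivalence class(es) (converged in 3)
1∈{1,6}, 6∈{1,6}

Answer: BISIMILAR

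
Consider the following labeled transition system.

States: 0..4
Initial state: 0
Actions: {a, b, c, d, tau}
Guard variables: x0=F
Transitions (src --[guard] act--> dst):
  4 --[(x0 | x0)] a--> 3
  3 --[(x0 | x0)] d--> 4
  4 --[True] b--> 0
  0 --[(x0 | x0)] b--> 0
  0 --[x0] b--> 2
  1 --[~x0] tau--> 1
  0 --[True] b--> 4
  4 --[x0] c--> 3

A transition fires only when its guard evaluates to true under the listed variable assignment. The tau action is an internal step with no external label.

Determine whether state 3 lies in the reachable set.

Answer: UNREACHABLE

Working:
3 transition(s) survive guard evaluation.
depth 0: {0}
depth 1: {4}  total {0,4}
R = {0,4}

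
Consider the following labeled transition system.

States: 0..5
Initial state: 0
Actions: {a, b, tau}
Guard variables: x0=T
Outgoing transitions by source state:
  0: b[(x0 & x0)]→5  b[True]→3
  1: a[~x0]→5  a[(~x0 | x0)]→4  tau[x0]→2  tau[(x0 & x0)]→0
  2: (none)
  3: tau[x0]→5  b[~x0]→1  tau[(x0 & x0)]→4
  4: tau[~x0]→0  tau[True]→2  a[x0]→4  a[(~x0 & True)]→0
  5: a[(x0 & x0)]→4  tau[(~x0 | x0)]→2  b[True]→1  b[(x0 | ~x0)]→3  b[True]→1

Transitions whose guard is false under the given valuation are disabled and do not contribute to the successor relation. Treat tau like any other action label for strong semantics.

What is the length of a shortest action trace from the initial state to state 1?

Breadth-first toward 1:
  Layer 0: {0}
  Layer 1: {3,5}
  Layer 2: {1,2,4}
first hit 1 at d=2 via b·b

Answer: 2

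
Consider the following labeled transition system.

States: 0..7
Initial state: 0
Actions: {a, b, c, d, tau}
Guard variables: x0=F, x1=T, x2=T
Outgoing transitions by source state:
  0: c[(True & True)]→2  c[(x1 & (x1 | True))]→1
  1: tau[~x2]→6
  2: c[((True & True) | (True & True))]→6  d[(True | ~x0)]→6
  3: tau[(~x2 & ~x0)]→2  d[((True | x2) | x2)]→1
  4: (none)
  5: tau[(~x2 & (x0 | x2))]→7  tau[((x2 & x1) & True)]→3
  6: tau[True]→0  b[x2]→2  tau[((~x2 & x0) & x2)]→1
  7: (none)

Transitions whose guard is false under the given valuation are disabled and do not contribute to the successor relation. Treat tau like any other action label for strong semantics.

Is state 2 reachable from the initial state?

Answer: REACHABLE

Analysis:
Guard filter leaves 8 enabled edge(s).
L0 = {0}
L1 = {1,2}  now seen {0,1,2}
L2 = {6}  now seen {0,1,2,6}
R = {0,1,2,6}
Path to 2: c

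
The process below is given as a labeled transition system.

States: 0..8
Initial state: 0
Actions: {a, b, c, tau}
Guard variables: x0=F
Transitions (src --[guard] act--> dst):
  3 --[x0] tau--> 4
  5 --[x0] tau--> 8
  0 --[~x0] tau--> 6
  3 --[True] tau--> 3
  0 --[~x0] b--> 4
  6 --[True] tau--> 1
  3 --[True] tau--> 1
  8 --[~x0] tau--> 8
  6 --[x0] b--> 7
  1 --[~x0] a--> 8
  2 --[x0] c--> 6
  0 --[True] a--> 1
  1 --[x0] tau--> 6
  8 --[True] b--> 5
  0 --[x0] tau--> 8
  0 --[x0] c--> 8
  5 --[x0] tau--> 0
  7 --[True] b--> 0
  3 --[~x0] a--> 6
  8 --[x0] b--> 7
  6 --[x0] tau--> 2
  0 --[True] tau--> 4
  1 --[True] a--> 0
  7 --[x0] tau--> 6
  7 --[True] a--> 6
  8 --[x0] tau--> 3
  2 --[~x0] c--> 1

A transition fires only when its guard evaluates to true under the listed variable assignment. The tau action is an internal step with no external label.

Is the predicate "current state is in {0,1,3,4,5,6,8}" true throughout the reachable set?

Inv-set: {0,1,3,4,5,6,8}
Reachable = {0,1,4,5,6,8}
  0: safe
  1: safe
  4: safe
  5: safe
  6: safe
  8: safe

Answer: INVARIANT HOLDS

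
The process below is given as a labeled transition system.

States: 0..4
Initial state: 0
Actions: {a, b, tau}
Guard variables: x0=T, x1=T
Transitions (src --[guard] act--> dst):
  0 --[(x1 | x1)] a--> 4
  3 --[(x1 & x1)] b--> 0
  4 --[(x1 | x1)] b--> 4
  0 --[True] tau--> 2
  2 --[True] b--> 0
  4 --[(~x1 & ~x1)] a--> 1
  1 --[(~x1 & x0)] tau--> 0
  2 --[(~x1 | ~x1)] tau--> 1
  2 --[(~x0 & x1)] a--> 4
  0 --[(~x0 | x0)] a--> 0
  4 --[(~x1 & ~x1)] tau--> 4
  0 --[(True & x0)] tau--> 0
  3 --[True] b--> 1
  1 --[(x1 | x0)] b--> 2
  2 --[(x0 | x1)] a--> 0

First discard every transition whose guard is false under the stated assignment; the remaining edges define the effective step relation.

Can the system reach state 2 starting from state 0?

Answer: REACHABLE

Working:
10 transition(s) survive guard evaluation.
depth 0: {0}
depth 1: {2,4}  now seen {0,2,4}
R = {0,2,4}
Path to 2: tau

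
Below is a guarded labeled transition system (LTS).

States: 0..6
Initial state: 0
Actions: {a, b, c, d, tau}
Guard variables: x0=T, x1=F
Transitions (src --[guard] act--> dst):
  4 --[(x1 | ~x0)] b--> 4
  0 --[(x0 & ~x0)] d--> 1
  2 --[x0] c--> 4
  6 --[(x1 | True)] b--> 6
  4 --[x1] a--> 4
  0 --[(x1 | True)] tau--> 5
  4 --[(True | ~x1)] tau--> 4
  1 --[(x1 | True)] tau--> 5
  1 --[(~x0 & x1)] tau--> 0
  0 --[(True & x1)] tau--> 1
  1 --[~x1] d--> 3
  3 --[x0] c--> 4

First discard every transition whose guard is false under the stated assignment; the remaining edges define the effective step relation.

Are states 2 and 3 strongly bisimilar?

Answer: BISIMILAR

Working:
Compute ~ classes (split until stable):
  round 0: {{0,1,2,3,4,5,6}}
  round 1: {{0,4},{1},{2,3},{5},{6}}
  round 2: {{0},{1},{2,3},{4},{5},{6}}
6 equivalence class(es) (converged in 3)
[2]={2,3}  [3]={2,3}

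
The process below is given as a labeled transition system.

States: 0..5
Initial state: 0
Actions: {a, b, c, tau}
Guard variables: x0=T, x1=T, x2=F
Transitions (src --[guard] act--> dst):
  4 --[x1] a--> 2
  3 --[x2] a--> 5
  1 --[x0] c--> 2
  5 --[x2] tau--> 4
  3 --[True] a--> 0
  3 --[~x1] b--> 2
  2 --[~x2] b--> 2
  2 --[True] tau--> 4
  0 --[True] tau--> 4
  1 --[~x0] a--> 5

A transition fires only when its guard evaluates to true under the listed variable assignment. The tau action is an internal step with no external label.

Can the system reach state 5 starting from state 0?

Answer: UNREACHABLE

Trace:
After dropping false guards: 6 live edges.
L0 = {0}
L1 = {4}  cumulative {0,4}
L2 = {2}  cumulative {0,2,4}
R = {0,2,4}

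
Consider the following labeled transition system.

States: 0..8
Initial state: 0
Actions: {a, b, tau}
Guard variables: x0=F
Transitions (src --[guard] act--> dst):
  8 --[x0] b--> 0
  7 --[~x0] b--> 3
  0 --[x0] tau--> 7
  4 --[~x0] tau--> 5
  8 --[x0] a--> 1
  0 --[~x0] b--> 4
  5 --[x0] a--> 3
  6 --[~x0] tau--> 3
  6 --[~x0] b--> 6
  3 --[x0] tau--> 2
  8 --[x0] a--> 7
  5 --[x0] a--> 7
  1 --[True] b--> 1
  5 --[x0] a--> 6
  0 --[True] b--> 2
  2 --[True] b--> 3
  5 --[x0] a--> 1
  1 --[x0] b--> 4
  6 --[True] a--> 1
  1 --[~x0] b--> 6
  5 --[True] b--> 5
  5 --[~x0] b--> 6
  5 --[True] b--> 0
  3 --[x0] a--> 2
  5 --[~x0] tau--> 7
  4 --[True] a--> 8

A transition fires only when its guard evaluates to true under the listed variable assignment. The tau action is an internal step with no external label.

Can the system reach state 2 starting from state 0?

Answer: REACHABLE

Trace:
After dropping false guards: 15 live edges.
L0 = {0}
L1 = {2,4}  total {0,2,4}
L2 = {3,5,8}  total {0,2,3,4,5,8}
L3 = {6,7}  total {0,2,3,4,5,6,7,8}
L4 = {1}  total {0,1,2,3,4,5,6,7,8}
Reach set: {0,1,2,3,4,5,6,7,8}
Path to 2: b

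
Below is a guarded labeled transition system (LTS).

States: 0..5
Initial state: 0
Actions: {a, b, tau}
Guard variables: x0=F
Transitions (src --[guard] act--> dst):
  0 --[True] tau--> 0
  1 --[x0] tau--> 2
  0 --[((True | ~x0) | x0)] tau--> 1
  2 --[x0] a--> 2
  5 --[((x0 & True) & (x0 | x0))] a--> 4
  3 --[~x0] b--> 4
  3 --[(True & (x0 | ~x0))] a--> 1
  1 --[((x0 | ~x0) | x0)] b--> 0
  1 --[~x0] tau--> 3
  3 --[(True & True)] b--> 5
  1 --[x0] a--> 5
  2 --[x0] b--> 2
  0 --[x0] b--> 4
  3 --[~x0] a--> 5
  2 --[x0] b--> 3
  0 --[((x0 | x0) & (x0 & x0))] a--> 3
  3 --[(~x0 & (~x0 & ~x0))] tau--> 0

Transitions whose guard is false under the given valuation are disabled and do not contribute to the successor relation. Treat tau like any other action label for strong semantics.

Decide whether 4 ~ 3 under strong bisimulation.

Compute ~ classes (split until stable):
  P[0] = {{0,1,2,3,4,5}}
  P[1] = {{0},{1},{2,4,5},{3}}
4 equivalence class(es) (converged in 2)
[4]={2,4,5}  [3]={3}

Answer: NOT BISIMILAR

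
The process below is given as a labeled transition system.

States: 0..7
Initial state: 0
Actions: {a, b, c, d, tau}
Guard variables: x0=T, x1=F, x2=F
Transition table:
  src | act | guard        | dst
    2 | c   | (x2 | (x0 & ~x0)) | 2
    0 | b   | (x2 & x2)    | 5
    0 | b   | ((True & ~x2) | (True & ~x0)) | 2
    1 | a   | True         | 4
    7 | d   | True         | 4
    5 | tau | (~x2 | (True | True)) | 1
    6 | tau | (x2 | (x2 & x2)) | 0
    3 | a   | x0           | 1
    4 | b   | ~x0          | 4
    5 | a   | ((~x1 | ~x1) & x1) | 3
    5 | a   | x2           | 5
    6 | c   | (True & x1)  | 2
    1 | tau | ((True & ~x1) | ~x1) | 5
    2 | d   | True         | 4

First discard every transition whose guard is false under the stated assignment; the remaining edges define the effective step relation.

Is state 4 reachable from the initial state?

After dropping false guards: 7 live edges.
Layer 0: {0}
Layer 1: {2}  total {0,2}
Layer 2: {4}  total {0,2,4}
Reach set: {0,2,4}
trace reaching 4: b·d

Answer: REACHABLE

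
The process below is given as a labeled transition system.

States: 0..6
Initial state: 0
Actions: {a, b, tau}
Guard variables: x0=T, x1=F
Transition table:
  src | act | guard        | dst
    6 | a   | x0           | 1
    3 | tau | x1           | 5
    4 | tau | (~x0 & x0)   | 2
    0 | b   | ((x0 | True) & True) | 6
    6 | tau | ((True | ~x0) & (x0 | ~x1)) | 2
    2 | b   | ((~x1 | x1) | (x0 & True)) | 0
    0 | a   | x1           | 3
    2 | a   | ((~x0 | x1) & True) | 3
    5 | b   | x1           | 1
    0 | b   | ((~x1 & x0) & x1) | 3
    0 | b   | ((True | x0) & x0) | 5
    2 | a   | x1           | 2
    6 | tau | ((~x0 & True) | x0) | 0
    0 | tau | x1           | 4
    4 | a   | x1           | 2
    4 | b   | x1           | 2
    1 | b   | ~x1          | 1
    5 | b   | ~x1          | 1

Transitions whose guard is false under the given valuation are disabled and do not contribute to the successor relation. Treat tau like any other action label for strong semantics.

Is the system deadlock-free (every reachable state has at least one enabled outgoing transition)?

Answer: DEADLOCK-FREE

Trace:
R = {0,1,2,5,6}
  0: b→5  b→6  [deg 2]
  1: b→1  [deg 1]
  2: b→0  [deg 1]
  5: b→1  [deg 1]
  6: a→1  tau→0  tau→2  [deg 3]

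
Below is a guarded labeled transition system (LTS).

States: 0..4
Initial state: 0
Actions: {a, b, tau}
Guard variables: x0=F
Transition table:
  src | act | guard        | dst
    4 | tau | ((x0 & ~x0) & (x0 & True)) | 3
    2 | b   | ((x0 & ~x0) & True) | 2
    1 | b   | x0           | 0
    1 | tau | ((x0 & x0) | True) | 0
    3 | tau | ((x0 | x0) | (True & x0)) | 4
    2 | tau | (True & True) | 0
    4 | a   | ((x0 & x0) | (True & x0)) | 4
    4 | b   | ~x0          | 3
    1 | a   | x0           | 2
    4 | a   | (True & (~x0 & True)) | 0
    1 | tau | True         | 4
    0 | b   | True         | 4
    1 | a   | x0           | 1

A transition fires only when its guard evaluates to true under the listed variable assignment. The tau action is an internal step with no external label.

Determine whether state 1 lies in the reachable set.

Guard filter leaves 6 enabled edge(s).
L0 = {0}
L1 = {4}  cumulative {0,4}
L2 = {3}  cumulative {0,3,4}
Reachable = {0,3,4}

Answer: UNREACHABLE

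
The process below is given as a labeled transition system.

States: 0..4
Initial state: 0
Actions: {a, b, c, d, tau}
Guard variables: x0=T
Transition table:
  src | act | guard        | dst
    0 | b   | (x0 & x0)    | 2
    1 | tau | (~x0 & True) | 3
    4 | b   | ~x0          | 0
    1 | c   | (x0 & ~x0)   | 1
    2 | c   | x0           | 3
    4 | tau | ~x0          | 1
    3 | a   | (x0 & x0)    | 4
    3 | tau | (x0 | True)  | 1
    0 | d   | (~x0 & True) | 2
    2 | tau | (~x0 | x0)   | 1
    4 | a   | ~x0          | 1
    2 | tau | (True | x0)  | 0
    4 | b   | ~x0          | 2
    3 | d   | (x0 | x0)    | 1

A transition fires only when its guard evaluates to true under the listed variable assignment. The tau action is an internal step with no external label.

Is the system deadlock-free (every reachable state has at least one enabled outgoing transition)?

Reachable = {0,1,2,3,4}
  0: b→2  [deg 1]
  1: ∅  [no exit]
  2: c→3  tau→0  tau→1  [deg 3]
  3: a→4  d→1  tau→1  [deg 3]
  4: ∅  [no exit]
trace reaching 1: b·tau

Answer: DEADLOCK at state 1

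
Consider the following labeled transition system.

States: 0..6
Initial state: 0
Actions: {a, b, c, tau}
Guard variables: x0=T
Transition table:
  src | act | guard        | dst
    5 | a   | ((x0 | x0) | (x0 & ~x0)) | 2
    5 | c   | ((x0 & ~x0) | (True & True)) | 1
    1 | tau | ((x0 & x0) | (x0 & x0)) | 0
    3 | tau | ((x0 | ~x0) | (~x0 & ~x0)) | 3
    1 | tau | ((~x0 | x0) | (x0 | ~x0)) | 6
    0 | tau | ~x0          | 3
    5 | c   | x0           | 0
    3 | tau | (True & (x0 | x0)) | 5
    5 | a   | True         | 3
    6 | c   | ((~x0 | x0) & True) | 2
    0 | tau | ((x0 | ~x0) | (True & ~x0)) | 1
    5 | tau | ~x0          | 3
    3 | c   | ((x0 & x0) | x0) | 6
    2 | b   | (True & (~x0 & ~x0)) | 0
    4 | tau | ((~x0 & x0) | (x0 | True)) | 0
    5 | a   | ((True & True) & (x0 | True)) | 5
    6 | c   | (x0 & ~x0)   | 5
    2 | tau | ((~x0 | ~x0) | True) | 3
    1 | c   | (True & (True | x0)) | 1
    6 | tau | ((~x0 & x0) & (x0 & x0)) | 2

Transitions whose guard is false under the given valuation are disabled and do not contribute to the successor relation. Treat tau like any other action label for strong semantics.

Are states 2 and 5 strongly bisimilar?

Answer: NOT BISIMILAR

Analysis:
Refine partition for ~:
  P[0] = {{0,1,2,3,4,5,6}}
  P[1] = {{0,2,4},{1,3},{5},{6}}
  P[2] = {{0,2},{1},{3},{4},{5},{6}}
  P[3] = {{0},{1},{2},{3},{4},{5},{6}}
7 equivalence class(es) (converged in 4)
[2]={2}  [5]={5}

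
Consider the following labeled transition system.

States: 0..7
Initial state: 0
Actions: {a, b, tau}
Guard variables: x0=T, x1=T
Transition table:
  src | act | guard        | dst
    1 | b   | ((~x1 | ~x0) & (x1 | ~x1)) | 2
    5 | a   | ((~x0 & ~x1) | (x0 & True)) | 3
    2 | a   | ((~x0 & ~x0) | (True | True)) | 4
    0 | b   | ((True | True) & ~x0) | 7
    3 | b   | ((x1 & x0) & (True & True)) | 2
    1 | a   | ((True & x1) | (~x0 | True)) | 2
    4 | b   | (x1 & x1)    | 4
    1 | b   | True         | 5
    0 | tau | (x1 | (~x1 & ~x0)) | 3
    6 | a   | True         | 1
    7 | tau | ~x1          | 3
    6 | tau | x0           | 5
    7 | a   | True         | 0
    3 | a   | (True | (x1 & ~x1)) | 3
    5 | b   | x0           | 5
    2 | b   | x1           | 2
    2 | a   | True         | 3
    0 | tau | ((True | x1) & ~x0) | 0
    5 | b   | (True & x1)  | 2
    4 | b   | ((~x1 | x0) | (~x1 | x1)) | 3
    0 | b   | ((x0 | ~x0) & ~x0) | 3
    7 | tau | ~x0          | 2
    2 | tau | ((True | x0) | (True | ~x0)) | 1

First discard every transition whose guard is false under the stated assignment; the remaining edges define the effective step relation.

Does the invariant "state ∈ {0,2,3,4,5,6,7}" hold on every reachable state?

Safe = {0,2,3,4,5,6,7}
Reachable = {0,1,2,3,4,5}
  0: ok
  1: outside
  2: ok
  3: ok
  4: ok
  5: ok
counterexample path to 1: tau·b·tau

Answer: INVARIANT VIOLATED at state 1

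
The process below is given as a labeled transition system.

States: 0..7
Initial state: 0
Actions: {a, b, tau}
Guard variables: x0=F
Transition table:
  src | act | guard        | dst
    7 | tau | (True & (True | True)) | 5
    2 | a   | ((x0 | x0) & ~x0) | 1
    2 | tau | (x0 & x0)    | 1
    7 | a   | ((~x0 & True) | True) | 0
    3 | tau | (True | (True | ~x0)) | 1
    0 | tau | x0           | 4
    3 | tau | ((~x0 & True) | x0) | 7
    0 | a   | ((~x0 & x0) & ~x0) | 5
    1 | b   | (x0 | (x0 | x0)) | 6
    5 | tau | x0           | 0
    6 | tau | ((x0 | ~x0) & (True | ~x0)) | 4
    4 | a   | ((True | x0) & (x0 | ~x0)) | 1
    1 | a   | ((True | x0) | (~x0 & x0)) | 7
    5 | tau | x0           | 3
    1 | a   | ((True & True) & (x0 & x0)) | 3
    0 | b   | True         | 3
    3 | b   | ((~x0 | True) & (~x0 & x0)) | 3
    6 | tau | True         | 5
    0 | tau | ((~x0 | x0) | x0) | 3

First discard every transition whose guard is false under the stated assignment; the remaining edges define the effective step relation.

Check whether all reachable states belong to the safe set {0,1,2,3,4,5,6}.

Answer: INVARIANT VIOLATED at state 7

Working:
Safe = {0,1,2,3,4,5,6}
Reachable = {0,1,3,5,7}
  0: safe
  1: safe
  3: safe
  5: safe
  7: VIOLATES
witness against invariant: b·tau → 7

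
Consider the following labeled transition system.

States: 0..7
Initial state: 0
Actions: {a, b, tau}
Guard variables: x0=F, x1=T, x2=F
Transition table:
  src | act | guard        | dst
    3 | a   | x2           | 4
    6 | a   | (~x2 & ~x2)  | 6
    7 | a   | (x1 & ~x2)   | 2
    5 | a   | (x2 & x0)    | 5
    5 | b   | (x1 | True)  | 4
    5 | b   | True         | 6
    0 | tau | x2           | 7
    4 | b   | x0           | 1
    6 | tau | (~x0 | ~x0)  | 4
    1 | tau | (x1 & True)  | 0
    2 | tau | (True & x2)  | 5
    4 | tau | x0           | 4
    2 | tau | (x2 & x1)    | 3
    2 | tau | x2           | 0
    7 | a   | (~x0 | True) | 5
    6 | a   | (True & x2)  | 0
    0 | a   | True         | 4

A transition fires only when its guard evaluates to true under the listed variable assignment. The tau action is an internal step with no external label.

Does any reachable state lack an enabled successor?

Answer: DEADLOCK at state 4

Trace:
Reachable = {0,4}
  0: a→4  [deg 1]
  4: ∅  [deadlock]
Path to 4: a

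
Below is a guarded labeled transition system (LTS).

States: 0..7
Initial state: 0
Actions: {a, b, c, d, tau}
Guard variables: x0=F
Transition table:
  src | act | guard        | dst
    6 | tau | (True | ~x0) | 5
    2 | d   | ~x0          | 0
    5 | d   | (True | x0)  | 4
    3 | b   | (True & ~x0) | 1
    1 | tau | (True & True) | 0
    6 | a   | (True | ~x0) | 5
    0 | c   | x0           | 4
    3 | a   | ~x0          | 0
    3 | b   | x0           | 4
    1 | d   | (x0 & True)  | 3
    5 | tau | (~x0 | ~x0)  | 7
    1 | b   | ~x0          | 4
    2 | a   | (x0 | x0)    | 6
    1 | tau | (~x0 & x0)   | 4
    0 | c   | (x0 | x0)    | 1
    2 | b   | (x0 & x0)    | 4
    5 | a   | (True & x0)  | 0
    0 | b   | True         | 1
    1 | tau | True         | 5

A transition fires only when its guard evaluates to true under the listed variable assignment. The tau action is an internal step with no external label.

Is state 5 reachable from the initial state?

Guard filter leaves 11 enabled edge(s).
L0 = {0}
L1 = {1}  total {0,1}
L2 = {4,5}  total {0,1,4,5}
L3 = {7}  total {0,1,4,5,7}
Reach set: {0,1,4,5,7}
Path to 5: b·tau

Answer: REACHABLE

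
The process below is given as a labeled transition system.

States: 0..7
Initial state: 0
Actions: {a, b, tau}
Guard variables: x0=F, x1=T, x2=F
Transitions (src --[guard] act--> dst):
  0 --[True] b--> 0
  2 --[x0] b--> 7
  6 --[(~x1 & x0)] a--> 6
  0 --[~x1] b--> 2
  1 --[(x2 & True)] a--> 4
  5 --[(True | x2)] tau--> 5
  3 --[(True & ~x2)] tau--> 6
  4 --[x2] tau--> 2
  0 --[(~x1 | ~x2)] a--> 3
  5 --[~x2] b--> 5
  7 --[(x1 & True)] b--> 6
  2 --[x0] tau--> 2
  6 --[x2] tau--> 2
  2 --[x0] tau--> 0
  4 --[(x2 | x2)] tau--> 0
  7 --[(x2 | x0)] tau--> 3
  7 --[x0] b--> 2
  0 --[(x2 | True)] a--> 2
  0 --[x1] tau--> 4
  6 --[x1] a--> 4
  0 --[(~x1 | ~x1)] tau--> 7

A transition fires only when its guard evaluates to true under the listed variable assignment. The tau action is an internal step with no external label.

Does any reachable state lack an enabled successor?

Answer: DEADLOCK at state 2

Trace:
Reachable = {0,2,3,4,6}
  0: a→2  a→3  b→0  tau→4  [deg 4]
  2: ∅  [STUCK]
  3: tau→6  [deg 1]
  4: ∅  [STUCK]
  6: a→4  [deg 1]
witness 2: a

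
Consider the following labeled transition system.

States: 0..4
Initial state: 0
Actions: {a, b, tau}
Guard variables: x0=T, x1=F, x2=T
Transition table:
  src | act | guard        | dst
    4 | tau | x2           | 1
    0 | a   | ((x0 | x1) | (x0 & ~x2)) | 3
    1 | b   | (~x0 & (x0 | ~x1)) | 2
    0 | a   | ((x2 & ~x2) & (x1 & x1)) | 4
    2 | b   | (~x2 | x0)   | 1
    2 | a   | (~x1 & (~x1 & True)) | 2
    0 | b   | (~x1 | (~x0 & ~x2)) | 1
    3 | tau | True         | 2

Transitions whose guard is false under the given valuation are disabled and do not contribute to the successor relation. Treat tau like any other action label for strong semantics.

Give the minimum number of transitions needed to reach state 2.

Answer: 2

Working:
BFS to 2:
  Layer 0: {0}
  Layer 1: {1,3}
  Layer 2: {2}
2 enters at depth 2; path a·tau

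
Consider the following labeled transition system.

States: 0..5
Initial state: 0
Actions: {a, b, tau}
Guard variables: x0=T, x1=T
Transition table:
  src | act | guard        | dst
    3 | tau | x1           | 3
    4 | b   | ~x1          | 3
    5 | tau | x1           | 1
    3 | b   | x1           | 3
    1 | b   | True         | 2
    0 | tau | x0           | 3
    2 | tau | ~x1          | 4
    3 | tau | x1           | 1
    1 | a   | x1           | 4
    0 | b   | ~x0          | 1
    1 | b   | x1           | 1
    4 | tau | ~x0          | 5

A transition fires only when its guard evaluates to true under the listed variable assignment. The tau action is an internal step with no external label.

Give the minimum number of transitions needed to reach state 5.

Answer: UNREACHABLE

Trace:
BFS to 5:
  L0 = {0}
  L1 = {3}
  L2 = {1}
  L3 = {2,4}
5 never appears.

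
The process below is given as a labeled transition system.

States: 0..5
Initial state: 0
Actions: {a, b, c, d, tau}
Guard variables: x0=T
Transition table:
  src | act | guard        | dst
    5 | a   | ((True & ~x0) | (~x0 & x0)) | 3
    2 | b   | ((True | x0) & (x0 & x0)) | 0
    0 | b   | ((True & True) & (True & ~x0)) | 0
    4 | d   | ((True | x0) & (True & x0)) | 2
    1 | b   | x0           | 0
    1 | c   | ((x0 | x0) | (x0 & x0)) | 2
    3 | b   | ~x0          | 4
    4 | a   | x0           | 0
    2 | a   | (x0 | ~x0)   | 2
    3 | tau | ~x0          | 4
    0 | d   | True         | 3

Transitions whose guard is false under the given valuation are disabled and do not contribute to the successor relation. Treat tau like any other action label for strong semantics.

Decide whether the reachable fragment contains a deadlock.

R = {0,3}
  0: d→3  [1 out]
  3: ∅  [no exit]
Path to 3: d

Answer: DEADLOCK at state 3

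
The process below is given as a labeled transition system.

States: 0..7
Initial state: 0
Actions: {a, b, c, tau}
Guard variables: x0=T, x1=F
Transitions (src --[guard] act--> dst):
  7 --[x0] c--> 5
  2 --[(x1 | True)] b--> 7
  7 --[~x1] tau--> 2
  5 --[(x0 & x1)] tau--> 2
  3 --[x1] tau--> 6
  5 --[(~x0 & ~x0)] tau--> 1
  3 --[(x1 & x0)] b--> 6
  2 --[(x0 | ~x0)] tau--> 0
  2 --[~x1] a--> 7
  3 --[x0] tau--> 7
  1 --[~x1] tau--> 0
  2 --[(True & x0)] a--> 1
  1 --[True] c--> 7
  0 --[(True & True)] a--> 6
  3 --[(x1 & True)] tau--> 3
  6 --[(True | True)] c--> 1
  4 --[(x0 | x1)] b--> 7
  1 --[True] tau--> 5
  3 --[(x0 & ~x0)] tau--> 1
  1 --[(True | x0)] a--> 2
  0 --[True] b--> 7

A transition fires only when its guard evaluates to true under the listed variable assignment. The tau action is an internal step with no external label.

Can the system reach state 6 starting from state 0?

Answer: REACHABLE

Working:
Guard filter leaves 15 enabled edge(s).
depth 0: {0}
depth 1: {6,7}  now seen {0,6,7}
depth 2: {1,2,5}  now seen {0,1,2,5,6,7}
Reachable = {0,1,2,5,6,7}
Path to 6: a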